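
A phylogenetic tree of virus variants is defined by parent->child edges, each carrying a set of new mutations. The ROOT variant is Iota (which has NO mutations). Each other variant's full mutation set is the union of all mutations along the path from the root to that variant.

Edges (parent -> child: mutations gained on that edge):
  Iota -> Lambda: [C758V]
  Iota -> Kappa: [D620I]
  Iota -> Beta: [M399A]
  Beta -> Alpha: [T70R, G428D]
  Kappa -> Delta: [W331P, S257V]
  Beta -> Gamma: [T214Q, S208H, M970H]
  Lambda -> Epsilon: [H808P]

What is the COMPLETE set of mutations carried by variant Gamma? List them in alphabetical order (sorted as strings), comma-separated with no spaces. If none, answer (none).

Answer: M399A,M970H,S208H,T214Q

Derivation:
At Iota: gained [] -> total []
At Beta: gained ['M399A'] -> total ['M399A']
At Gamma: gained ['T214Q', 'S208H', 'M970H'] -> total ['M399A', 'M970H', 'S208H', 'T214Q']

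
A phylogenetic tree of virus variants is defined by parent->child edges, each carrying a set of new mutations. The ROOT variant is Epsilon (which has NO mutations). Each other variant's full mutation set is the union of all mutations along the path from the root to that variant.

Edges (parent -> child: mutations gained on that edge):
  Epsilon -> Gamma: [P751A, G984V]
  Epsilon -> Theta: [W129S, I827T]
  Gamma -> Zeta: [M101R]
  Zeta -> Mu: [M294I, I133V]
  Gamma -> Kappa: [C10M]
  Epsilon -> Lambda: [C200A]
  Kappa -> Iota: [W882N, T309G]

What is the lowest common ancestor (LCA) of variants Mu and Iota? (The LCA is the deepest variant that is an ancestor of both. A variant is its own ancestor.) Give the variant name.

Answer: Gamma

Derivation:
Path from root to Mu: Epsilon -> Gamma -> Zeta -> Mu
  ancestors of Mu: {Epsilon, Gamma, Zeta, Mu}
Path from root to Iota: Epsilon -> Gamma -> Kappa -> Iota
  ancestors of Iota: {Epsilon, Gamma, Kappa, Iota}
Common ancestors: {Epsilon, Gamma}
Walk up from Iota: Iota (not in ancestors of Mu), Kappa (not in ancestors of Mu), Gamma (in ancestors of Mu), Epsilon (in ancestors of Mu)
Deepest common ancestor (LCA) = Gamma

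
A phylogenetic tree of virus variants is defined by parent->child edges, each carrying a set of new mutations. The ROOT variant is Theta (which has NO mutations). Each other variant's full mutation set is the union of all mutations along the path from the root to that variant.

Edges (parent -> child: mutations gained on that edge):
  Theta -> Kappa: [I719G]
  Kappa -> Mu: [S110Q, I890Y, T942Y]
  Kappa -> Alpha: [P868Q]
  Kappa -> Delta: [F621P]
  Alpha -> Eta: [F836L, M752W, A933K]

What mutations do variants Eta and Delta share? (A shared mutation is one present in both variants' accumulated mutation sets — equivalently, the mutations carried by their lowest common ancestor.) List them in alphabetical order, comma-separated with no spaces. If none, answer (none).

Answer: I719G

Derivation:
Accumulating mutations along path to Eta:
  At Theta: gained [] -> total []
  At Kappa: gained ['I719G'] -> total ['I719G']
  At Alpha: gained ['P868Q'] -> total ['I719G', 'P868Q']
  At Eta: gained ['F836L', 'M752W', 'A933K'] -> total ['A933K', 'F836L', 'I719G', 'M752W', 'P868Q']
Mutations(Eta) = ['A933K', 'F836L', 'I719G', 'M752W', 'P868Q']
Accumulating mutations along path to Delta:
  At Theta: gained [] -> total []
  At Kappa: gained ['I719G'] -> total ['I719G']
  At Delta: gained ['F621P'] -> total ['F621P', 'I719G']
Mutations(Delta) = ['F621P', 'I719G']
Intersection: ['A933K', 'F836L', 'I719G', 'M752W', 'P868Q'] ∩ ['F621P', 'I719G'] = ['I719G']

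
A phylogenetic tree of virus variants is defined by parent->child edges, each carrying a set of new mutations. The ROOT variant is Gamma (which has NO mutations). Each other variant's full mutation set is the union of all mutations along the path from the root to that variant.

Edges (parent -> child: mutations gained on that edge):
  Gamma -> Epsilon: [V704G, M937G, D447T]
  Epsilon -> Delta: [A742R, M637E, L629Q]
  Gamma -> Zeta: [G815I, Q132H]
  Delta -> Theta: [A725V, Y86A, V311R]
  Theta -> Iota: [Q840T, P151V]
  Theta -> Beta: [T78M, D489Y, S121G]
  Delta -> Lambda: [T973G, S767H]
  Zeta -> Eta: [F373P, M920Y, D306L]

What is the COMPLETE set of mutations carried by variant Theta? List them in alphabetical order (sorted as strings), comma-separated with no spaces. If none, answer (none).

At Gamma: gained [] -> total []
At Epsilon: gained ['V704G', 'M937G', 'D447T'] -> total ['D447T', 'M937G', 'V704G']
At Delta: gained ['A742R', 'M637E', 'L629Q'] -> total ['A742R', 'D447T', 'L629Q', 'M637E', 'M937G', 'V704G']
At Theta: gained ['A725V', 'Y86A', 'V311R'] -> total ['A725V', 'A742R', 'D447T', 'L629Q', 'M637E', 'M937G', 'V311R', 'V704G', 'Y86A']

Answer: A725V,A742R,D447T,L629Q,M637E,M937G,V311R,V704G,Y86A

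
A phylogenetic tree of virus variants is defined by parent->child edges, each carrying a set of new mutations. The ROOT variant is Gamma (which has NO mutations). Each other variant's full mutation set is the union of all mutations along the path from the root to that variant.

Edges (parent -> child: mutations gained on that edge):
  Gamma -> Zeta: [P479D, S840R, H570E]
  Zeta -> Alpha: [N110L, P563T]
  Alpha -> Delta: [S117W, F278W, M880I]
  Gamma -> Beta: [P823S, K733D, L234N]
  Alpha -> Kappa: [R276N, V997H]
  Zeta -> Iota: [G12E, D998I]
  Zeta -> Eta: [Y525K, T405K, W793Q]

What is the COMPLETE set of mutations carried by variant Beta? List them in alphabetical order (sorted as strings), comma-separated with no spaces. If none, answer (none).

At Gamma: gained [] -> total []
At Beta: gained ['P823S', 'K733D', 'L234N'] -> total ['K733D', 'L234N', 'P823S']

Answer: K733D,L234N,P823S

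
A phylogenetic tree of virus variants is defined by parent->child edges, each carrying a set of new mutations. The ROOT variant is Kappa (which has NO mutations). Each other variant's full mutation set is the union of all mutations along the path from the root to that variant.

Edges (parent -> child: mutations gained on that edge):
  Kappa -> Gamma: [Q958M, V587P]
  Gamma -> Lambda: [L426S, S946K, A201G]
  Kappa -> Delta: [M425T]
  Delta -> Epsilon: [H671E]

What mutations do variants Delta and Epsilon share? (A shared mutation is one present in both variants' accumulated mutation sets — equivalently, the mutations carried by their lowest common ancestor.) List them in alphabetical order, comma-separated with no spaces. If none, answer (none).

Answer: M425T

Derivation:
Accumulating mutations along path to Delta:
  At Kappa: gained [] -> total []
  At Delta: gained ['M425T'] -> total ['M425T']
Mutations(Delta) = ['M425T']
Accumulating mutations along path to Epsilon:
  At Kappa: gained [] -> total []
  At Delta: gained ['M425T'] -> total ['M425T']
  At Epsilon: gained ['H671E'] -> total ['H671E', 'M425T']
Mutations(Epsilon) = ['H671E', 'M425T']
Intersection: ['M425T'] ∩ ['H671E', 'M425T'] = ['M425T']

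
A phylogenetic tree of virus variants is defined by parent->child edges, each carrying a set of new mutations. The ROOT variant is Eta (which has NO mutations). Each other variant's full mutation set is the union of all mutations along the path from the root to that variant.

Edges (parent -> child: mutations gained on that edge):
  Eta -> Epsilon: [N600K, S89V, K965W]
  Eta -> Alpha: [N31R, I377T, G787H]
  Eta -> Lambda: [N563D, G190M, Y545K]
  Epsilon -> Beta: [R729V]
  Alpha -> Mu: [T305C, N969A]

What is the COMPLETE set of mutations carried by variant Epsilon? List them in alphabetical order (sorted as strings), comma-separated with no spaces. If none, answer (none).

At Eta: gained [] -> total []
At Epsilon: gained ['N600K', 'S89V', 'K965W'] -> total ['K965W', 'N600K', 'S89V']

Answer: K965W,N600K,S89V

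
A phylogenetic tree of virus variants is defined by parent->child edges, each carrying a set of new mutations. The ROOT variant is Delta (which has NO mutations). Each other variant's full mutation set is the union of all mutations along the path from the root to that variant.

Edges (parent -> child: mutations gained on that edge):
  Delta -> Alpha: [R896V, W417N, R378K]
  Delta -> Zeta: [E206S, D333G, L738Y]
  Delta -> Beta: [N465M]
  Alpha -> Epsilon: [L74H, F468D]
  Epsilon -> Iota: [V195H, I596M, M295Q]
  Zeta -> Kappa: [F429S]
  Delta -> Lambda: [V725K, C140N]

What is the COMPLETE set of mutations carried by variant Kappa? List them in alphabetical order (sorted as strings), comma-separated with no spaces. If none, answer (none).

Answer: D333G,E206S,F429S,L738Y

Derivation:
At Delta: gained [] -> total []
At Zeta: gained ['E206S', 'D333G', 'L738Y'] -> total ['D333G', 'E206S', 'L738Y']
At Kappa: gained ['F429S'] -> total ['D333G', 'E206S', 'F429S', 'L738Y']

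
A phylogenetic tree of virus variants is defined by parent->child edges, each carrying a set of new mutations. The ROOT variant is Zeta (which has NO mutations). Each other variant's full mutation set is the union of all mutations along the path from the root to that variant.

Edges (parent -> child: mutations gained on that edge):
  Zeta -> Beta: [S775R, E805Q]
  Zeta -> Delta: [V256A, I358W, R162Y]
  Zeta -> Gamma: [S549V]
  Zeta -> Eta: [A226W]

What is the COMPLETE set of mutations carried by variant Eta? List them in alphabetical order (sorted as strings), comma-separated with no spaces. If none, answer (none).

At Zeta: gained [] -> total []
At Eta: gained ['A226W'] -> total ['A226W']

Answer: A226W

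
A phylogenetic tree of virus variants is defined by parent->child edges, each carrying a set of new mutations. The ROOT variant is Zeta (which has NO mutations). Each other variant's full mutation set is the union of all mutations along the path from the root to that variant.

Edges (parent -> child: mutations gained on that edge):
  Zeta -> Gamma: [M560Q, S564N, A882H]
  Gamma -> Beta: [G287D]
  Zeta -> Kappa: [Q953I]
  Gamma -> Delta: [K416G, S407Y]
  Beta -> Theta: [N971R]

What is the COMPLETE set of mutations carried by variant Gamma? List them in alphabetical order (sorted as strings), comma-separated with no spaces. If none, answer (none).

At Zeta: gained [] -> total []
At Gamma: gained ['M560Q', 'S564N', 'A882H'] -> total ['A882H', 'M560Q', 'S564N']

Answer: A882H,M560Q,S564N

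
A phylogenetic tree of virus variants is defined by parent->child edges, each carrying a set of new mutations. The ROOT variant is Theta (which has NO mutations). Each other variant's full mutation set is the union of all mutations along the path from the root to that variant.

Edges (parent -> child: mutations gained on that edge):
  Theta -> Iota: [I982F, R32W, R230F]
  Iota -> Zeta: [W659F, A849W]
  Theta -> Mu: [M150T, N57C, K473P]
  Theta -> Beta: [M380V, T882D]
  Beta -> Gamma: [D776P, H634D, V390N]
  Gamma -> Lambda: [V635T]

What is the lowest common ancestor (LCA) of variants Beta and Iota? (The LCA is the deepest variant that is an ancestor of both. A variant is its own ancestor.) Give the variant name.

Answer: Theta

Derivation:
Path from root to Beta: Theta -> Beta
  ancestors of Beta: {Theta, Beta}
Path from root to Iota: Theta -> Iota
  ancestors of Iota: {Theta, Iota}
Common ancestors: {Theta}
Walk up from Iota: Iota (not in ancestors of Beta), Theta (in ancestors of Beta)
Deepest common ancestor (LCA) = Theta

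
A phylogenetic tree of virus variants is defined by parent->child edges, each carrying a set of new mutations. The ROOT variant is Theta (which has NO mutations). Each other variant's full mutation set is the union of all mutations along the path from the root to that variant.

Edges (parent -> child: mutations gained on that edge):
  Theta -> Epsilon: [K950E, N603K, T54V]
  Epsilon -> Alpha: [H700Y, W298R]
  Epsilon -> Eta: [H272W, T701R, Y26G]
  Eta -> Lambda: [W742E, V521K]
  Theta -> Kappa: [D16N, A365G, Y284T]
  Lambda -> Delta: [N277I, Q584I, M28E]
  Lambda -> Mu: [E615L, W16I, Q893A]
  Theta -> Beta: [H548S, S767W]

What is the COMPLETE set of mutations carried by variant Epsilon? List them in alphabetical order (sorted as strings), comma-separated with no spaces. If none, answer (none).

Answer: K950E,N603K,T54V

Derivation:
At Theta: gained [] -> total []
At Epsilon: gained ['K950E', 'N603K', 'T54V'] -> total ['K950E', 'N603K', 'T54V']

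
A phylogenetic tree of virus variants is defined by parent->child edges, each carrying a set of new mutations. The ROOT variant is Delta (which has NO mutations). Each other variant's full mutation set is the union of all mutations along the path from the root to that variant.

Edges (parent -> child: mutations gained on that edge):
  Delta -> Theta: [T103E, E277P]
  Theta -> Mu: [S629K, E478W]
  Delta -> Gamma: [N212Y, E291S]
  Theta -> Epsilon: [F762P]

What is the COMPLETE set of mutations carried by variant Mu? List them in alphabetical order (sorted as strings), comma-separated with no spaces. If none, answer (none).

At Delta: gained [] -> total []
At Theta: gained ['T103E', 'E277P'] -> total ['E277P', 'T103E']
At Mu: gained ['S629K', 'E478W'] -> total ['E277P', 'E478W', 'S629K', 'T103E']

Answer: E277P,E478W,S629K,T103E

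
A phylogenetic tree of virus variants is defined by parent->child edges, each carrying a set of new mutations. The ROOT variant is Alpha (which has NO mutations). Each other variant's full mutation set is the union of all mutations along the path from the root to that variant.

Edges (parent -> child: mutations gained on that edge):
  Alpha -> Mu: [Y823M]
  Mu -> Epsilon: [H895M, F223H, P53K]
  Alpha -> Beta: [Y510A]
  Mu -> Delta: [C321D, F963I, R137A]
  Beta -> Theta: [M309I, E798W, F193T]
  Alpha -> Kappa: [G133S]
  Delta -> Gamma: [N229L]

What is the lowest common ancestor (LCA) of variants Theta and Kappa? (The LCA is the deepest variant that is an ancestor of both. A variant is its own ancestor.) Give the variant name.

Answer: Alpha

Derivation:
Path from root to Theta: Alpha -> Beta -> Theta
  ancestors of Theta: {Alpha, Beta, Theta}
Path from root to Kappa: Alpha -> Kappa
  ancestors of Kappa: {Alpha, Kappa}
Common ancestors: {Alpha}
Walk up from Kappa: Kappa (not in ancestors of Theta), Alpha (in ancestors of Theta)
Deepest common ancestor (LCA) = Alpha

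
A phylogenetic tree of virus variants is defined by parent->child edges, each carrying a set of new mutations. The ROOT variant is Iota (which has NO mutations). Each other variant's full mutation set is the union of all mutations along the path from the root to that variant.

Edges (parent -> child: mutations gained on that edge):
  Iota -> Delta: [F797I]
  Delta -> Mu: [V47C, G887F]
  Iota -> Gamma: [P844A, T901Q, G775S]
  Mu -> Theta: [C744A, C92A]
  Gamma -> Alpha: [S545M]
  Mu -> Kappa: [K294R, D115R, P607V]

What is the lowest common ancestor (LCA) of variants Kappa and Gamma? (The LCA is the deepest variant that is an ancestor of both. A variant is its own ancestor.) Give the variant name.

Answer: Iota

Derivation:
Path from root to Kappa: Iota -> Delta -> Mu -> Kappa
  ancestors of Kappa: {Iota, Delta, Mu, Kappa}
Path from root to Gamma: Iota -> Gamma
  ancestors of Gamma: {Iota, Gamma}
Common ancestors: {Iota}
Walk up from Gamma: Gamma (not in ancestors of Kappa), Iota (in ancestors of Kappa)
Deepest common ancestor (LCA) = Iota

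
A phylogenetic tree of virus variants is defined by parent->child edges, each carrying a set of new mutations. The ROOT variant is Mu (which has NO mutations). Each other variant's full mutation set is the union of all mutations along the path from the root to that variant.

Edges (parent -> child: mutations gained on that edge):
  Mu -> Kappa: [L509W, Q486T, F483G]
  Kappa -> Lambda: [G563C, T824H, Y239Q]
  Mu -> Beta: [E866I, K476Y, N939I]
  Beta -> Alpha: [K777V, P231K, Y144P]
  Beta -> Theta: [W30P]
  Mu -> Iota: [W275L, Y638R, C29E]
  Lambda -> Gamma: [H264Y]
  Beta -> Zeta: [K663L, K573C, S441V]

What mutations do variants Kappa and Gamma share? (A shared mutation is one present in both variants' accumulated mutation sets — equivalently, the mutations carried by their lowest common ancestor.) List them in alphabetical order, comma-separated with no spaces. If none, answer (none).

Accumulating mutations along path to Kappa:
  At Mu: gained [] -> total []
  At Kappa: gained ['L509W', 'Q486T', 'F483G'] -> total ['F483G', 'L509W', 'Q486T']
Mutations(Kappa) = ['F483G', 'L509W', 'Q486T']
Accumulating mutations along path to Gamma:
  At Mu: gained [] -> total []
  At Kappa: gained ['L509W', 'Q486T', 'F483G'] -> total ['F483G', 'L509W', 'Q486T']
  At Lambda: gained ['G563C', 'T824H', 'Y239Q'] -> total ['F483G', 'G563C', 'L509W', 'Q486T', 'T824H', 'Y239Q']
  At Gamma: gained ['H264Y'] -> total ['F483G', 'G563C', 'H264Y', 'L509W', 'Q486T', 'T824H', 'Y239Q']
Mutations(Gamma) = ['F483G', 'G563C', 'H264Y', 'L509W', 'Q486T', 'T824H', 'Y239Q']
Intersection: ['F483G', 'L509W', 'Q486T'] ∩ ['F483G', 'G563C', 'H264Y', 'L509W', 'Q486T', 'T824H', 'Y239Q'] = ['F483G', 'L509W', 'Q486T']

Answer: F483G,L509W,Q486T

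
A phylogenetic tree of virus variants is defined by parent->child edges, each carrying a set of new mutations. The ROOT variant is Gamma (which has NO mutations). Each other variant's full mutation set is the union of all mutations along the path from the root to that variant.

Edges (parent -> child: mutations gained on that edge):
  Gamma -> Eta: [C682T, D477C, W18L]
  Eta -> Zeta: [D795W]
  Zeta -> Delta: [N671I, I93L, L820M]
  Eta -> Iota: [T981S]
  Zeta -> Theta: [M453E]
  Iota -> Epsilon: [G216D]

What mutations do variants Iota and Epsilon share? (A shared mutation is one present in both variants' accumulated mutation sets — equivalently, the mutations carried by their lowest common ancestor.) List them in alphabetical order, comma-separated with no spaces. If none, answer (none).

Answer: C682T,D477C,T981S,W18L

Derivation:
Accumulating mutations along path to Iota:
  At Gamma: gained [] -> total []
  At Eta: gained ['C682T', 'D477C', 'W18L'] -> total ['C682T', 'D477C', 'W18L']
  At Iota: gained ['T981S'] -> total ['C682T', 'D477C', 'T981S', 'W18L']
Mutations(Iota) = ['C682T', 'D477C', 'T981S', 'W18L']
Accumulating mutations along path to Epsilon:
  At Gamma: gained [] -> total []
  At Eta: gained ['C682T', 'D477C', 'W18L'] -> total ['C682T', 'D477C', 'W18L']
  At Iota: gained ['T981S'] -> total ['C682T', 'D477C', 'T981S', 'W18L']
  At Epsilon: gained ['G216D'] -> total ['C682T', 'D477C', 'G216D', 'T981S', 'W18L']
Mutations(Epsilon) = ['C682T', 'D477C', 'G216D', 'T981S', 'W18L']
Intersection: ['C682T', 'D477C', 'T981S', 'W18L'] ∩ ['C682T', 'D477C', 'G216D', 'T981S', 'W18L'] = ['C682T', 'D477C', 'T981S', 'W18L']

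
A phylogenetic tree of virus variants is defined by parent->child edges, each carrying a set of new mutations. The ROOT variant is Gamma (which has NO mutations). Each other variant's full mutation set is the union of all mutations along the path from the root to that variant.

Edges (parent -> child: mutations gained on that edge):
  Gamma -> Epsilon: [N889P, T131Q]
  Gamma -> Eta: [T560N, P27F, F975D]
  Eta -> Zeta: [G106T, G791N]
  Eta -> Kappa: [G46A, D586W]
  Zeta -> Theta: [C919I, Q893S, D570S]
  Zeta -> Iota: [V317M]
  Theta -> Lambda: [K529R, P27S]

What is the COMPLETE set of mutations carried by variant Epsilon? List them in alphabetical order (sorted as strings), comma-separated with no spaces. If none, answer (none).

Answer: N889P,T131Q

Derivation:
At Gamma: gained [] -> total []
At Epsilon: gained ['N889P', 'T131Q'] -> total ['N889P', 'T131Q']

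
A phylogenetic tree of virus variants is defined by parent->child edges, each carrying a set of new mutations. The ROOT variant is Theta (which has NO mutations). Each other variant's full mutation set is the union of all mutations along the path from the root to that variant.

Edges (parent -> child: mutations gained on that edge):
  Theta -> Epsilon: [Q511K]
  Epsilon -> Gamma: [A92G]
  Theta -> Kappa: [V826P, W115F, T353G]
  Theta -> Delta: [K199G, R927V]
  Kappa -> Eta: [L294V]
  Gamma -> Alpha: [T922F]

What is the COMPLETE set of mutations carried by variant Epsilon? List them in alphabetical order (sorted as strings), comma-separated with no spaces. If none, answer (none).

At Theta: gained [] -> total []
At Epsilon: gained ['Q511K'] -> total ['Q511K']

Answer: Q511K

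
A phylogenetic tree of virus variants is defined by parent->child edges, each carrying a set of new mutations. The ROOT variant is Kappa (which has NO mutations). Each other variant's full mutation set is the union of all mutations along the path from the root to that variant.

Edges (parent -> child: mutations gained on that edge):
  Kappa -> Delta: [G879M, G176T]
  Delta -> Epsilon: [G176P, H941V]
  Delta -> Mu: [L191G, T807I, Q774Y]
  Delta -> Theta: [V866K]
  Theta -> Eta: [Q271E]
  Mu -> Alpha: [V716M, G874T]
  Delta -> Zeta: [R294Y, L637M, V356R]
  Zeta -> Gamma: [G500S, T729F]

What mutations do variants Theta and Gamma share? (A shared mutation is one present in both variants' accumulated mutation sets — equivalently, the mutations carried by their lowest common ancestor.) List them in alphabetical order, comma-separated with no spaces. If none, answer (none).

Answer: G176T,G879M

Derivation:
Accumulating mutations along path to Theta:
  At Kappa: gained [] -> total []
  At Delta: gained ['G879M', 'G176T'] -> total ['G176T', 'G879M']
  At Theta: gained ['V866K'] -> total ['G176T', 'G879M', 'V866K']
Mutations(Theta) = ['G176T', 'G879M', 'V866K']
Accumulating mutations along path to Gamma:
  At Kappa: gained [] -> total []
  At Delta: gained ['G879M', 'G176T'] -> total ['G176T', 'G879M']
  At Zeta: gained ['R294Y', 'L637M', 'V356R'] -> total ['G176T', 'G879M', 'L637M', 'R294Y', 'V356R']
  At Gamma: gained ['G500S', 'T729F'] -> total ['G176T', 'G500S', 'G879M', 'L637M', 'R294Y', 'T729F', 'V356R']
Mutations(Gamma) = ['G176T', 'G500S', 'G879M', 'L637M', 'R294Y', 'T729F', 'V356R']
Intersection: ['G176T', 'G879M', 'V866K'] ∩ ['G176T', 'G500S', 'G879M', 'L637M', 'R294Y', 'T729F', 'V356R'] = ['G176T', 'G879M']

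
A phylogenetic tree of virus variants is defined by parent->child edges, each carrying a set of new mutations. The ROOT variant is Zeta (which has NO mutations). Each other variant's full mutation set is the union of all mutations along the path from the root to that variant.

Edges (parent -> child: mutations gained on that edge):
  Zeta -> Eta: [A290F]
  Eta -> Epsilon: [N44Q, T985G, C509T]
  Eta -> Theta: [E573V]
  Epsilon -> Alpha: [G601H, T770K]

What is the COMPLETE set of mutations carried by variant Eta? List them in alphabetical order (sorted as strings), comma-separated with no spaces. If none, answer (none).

Answer: A290F

Derivation:
At Zeta: gained [] -> total []
At Eta: gained ['A290F'] -> total ['A290F']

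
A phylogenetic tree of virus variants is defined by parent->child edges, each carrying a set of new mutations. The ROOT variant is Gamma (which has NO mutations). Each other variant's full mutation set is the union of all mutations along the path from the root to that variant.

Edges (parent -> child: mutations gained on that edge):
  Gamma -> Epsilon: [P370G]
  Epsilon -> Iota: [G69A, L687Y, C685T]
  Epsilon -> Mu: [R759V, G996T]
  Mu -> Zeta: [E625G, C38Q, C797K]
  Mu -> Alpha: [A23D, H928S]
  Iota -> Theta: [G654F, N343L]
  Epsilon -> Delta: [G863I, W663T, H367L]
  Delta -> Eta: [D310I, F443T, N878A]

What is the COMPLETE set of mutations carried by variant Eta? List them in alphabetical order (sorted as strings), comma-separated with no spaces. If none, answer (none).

Answer: D310I,F443T,G863I,H367L,N878A,P370G,W663T

Derivation:
At Gamma: gained [] -> total []
At Epsilon: gained ['P370G'] -> total ['P370G']
At Delta: gained ['G863I', 'W663T', 'H367L'] -> total ['G863I', 'H367L', 'P370G', 'W663T']
At Eta: gained ['D310I', 'F443T', 'N878A'] -> total ['D310I', 'F443T', 'G863I', 'H367L', 'N878A', 'P370G', 'W663T']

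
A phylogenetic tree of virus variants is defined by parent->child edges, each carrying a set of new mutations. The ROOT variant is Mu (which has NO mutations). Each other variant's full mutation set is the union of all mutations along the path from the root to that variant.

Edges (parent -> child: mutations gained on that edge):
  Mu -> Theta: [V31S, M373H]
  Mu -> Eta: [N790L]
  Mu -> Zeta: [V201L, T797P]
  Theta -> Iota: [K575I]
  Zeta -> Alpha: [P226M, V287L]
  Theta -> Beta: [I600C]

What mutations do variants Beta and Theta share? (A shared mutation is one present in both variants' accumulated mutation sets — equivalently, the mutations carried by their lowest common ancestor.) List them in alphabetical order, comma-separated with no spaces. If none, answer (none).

Answer: M373H,V31S

Derivation:
Accumulating mutations along path to Beta:
  At Mu: gained [] -> total []
  At Theta: gained ['V31S', 'M373H'] -> total ['M373H', 'V31S']
  At Beta: gained ['I600C'] -> total ['I600C', 'M373H', 'V31S']
Mutations(Beta) = ['I600C', 'M373H', 'V31S']
Accumulating mutations along path to Theta:
  At Mu: gained [] -> total []
  At Theta: gained ['V31S', 'M373H'] -> total ['M373H', 'V31S']
Mutations(Theta) = ['M373H', 'V31S']
Intersection: ['I600C', 'M373H', 'V31S'] ∩ ['M373H', 'V31S'] = ['M373H', 'V31S']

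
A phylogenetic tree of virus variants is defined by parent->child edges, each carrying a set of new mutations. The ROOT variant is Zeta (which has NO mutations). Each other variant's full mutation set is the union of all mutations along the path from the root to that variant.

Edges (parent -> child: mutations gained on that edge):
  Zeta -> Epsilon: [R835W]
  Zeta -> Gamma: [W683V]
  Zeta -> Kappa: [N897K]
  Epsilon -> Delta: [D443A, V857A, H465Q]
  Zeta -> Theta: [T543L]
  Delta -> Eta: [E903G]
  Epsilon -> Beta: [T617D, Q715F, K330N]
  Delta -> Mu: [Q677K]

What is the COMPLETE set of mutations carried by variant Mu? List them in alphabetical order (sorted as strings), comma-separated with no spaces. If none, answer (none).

Answer: D443A,H465Q,Q677K,R835W,V857A

Derivation:
At Zeta: gained [] -> total []
At Epsilon: gained ['R835W'] -> total ['R835W']
At Delta: gained ['D443A', 'V857A', 'H465Q'] -> total ['D443A', 'H465Q', 'R835W', 'V857A']
At Mu: gained ['Q677K'] -> total ['D443A', 'H465Q', 'Q677K', 'R835W', 'V857A']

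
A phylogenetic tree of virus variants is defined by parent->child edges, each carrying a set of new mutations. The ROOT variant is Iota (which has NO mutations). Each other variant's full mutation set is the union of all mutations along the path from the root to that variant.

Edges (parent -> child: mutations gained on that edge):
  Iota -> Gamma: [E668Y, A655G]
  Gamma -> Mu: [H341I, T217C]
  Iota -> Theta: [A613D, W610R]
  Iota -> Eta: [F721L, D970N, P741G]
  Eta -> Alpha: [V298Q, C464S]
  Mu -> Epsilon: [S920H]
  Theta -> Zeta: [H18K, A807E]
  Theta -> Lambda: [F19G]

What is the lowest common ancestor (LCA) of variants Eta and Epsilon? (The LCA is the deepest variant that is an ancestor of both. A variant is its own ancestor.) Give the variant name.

Path from root to Eta: Iota -> Eta
  ancestors of Eta: {Iota, Eta}
Path from root to Epsilon: Iota -> Gamma -> Mu -> Epsilon
  ancestors of Epsilon: {Iota, Gamma, Mu, Epsilon}
Common ancestors: {Iota}
Walk up from Epsilon: Epsilon (not in ancestors of Eta), Mu (not in ancestors of Eta), Gamma (not in ancestors of Eta), Iota (in ancestors of Eta)
Deepest common ancestor (LCA) = Iota

Answer: Iota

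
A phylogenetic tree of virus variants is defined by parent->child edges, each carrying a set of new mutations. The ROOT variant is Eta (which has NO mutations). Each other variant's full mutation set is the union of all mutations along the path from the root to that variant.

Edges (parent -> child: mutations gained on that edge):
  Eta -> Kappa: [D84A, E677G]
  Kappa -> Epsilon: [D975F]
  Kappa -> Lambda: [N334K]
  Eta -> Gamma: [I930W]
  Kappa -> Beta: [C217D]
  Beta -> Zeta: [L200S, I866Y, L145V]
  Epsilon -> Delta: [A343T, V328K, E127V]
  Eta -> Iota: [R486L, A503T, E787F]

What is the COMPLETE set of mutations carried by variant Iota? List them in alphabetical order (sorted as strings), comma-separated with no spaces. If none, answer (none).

At Eta: gained [] -> total []
At Iota: gained ['R486L', 'A503T', 'E787F'] -> total ['A503T', 'E787F', 'R486L']

Answer: A503T,E787F,R486L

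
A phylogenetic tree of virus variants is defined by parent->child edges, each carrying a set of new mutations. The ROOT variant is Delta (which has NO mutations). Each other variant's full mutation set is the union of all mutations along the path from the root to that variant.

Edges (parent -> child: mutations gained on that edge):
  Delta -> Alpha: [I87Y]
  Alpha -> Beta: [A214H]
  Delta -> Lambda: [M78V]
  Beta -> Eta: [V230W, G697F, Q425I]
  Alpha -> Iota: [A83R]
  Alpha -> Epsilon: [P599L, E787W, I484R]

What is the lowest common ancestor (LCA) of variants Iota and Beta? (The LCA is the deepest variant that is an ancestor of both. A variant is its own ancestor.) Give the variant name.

Answer: Alpha

Derivation:
Path from root to Iota: Delta -> Alpha -> Iota
  ancestors of Iota: {Delta, Alpha, Iota}
Path from root to Beta: Delta -> Alpha -> Beta
  ancestors of Beta: {Delta, Alpha, Beta}
Common ancestors: {Delta, Alpha}
Walk up from Beta: Beta (not in ancestors of Iota), Alpha (in ancestors of Iota), Delta (in ancestors of Iota)
Deepest common ancestor (LCA) = Alpha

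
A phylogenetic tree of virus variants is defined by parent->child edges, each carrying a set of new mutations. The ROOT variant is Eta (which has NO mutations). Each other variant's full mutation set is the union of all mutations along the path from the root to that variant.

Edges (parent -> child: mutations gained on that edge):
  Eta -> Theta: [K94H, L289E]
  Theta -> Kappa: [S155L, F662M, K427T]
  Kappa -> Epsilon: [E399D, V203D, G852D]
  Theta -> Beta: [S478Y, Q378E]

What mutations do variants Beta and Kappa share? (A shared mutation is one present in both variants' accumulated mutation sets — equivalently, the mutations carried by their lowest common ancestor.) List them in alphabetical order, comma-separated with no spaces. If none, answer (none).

Answer: K94H,L289E

Derivation:
Accumulating mutations along path to Beta:
  At Eta: gained [] -> total []
  At Theta: gained ['K94H', 'L289E'] -> total ['K94H', 'L289E']
  At Beta: gained ['S478Y', 'Q378E'] -> total ['K94H', 'L289E', 'Q378E', 'S478Y']
Mutations(Beta) = ['K94H', 'L289E', 'Q378E', 'S478Y']
Accumulating mutations along path to Kappa:
  At Eta: gained [] -> total []
  At Theta: gained ['K94H', 'L289E'] -> total ['K94H', 'L289E']
  At Kappa: gained ['S155L', 'F662M', 'K427T'] -> total ['F662M', 'K427T', 'K94H', 'L289E', 'S155L']
Mutations(Kappa) = ['F662M', 'K427T', 'K94H', 'L289E', 'S155L']
Intersection: ['K94H', 'L289E', 'Q378E', 'S478Y'] ∩ ['F662M', 'K427T', 'K94H', 'L289E', 'S155L'] = ['K94H', 'L289E']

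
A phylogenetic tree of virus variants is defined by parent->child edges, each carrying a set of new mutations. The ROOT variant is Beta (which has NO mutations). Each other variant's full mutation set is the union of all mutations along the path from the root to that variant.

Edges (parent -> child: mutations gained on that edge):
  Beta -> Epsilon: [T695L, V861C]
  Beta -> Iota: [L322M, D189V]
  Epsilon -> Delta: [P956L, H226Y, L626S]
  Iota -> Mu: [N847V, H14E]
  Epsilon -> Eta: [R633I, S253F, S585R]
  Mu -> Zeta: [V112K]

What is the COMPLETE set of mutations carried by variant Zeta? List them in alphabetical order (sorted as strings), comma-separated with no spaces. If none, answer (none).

Answer: D189V,H14E,L322M,N847V,V112K

Derivation:
At Beta: gained [] -> total []
At Iota: gained ['L322M', 'D189V'] -> total ['D189V', 'L322M']
At Mu: gained ['N847V', 'H14E'] -> total ['D189V', 'H14E', 'L322M', 'N847V']
At Zeta: gained ['V112K'] -> total ['D189V', 'H14E', 'L322M', 'N847V', 'V112K']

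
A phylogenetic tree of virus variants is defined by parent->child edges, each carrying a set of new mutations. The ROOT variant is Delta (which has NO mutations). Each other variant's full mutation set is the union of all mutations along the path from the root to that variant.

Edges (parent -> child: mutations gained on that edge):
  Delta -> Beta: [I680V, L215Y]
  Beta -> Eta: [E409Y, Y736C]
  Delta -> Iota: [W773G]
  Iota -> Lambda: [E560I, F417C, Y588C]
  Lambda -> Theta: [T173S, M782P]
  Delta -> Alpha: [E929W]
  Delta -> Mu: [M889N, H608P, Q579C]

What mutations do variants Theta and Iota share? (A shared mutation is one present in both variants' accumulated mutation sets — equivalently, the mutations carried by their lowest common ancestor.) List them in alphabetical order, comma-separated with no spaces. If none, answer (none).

Answer: W773G

Derivation:
Accumulating mutations along path to Theta:
  At Delta: gained [] -> total []
  At Iota: gained ['W773G'] -> total ['W773G']
  At Lambda: gained ['E560I', 'F417C', 'Y588C'] -> total ['E560I', 'F417C', 'W773G', 'Y588C']
  At Theta: gained ['T173S', 'M782P'] -> total ['E560I', 'F417C', 'M782P', 'T173S', 'W773G', 'Y588C']
Mutations(Theta) = ['E560I', 'F417C', 'M782P', 'T173S', 'W773G', 'Y588C']
Accumulating mutations along path to Iota:
  At Delta: gained [] -> total []
  At Iota: gained ['W773G'] -> total ['W773G']
Mutations(Iota) = ['W773G']
Intersection: ['E560I', 'F417C', 'M782P', 'T173S', 'W773G', 'Y588C'] ∩ ['W773G'] = ['W773G']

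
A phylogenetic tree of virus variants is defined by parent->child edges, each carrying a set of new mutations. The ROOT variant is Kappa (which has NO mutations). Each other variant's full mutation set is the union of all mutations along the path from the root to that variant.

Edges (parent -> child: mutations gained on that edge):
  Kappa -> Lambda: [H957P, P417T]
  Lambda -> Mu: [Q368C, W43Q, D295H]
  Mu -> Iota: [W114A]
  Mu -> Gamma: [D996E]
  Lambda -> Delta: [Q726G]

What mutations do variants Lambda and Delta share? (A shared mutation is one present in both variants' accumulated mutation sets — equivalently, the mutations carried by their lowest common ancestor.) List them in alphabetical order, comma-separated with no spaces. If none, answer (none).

Accumulating mutations along path to Lambda:
  At Kappa: gained [] -> total []
  At Lambda: gained ['H957P', 'P417T'] -> total ['H957P', 'P417T']
Mutations(Lambda) = ['H957P', 'P417T']
Accumulating mutations along path to Delta:
  At Kappa: gained [] -> total []
  At Lambda: gained ['H957P', 'P417T'] -> total ['H957P', 'P417T']
  At Delta: gained ['Q726G'] -> total ['H957P', 'P417T', 'Q726G']
Mutations(Delta) = ['H957P', 'P417T', 'Q726G']
Intersection: ['H957P', 'P417T'] ∩ ['H957P', 'P417T', 'Q726G'] = ['H957P', 'P417T']

Answer: H957P,P417T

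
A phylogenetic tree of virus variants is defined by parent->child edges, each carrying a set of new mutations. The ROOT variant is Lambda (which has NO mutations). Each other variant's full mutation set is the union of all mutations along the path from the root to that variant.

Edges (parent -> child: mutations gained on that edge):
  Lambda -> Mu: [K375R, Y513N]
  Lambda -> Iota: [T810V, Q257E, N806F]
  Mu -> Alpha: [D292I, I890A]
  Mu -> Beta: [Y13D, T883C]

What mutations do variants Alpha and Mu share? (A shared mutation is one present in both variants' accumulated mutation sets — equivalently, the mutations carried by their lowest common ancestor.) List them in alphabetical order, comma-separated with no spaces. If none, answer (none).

Accumulating mutations along path to Alpha:
  At Lambda: gained [] -> total []
  At Mu: gained ['K375R', 'Y513N'] -> total ['K375R', 'Y513N']
  At Alpha: gained ['D292I', 'I890A'] -> total ['D292I', 'I890A', 'K375R', 'Y513N']
Mutations(Alpha) = ['D292I', 'I890A', 'K375R', 'Y513N']
Accumulating mutations along path to Mu:
  At Lambda: gained [] -> total []
  At Mu: gained ['K375R', 'Y513N'] -> total ['K375R', 'Y513N']
Mutations(Mu) = ['K375R', 'Y513N']
Intersection: ['D292I', 'I890A', 'K375R', 'Y513N'] ∩ ['K375R', 'Y513N'] = ['K375R', 'Y513N']

Answer: K375R,Y513N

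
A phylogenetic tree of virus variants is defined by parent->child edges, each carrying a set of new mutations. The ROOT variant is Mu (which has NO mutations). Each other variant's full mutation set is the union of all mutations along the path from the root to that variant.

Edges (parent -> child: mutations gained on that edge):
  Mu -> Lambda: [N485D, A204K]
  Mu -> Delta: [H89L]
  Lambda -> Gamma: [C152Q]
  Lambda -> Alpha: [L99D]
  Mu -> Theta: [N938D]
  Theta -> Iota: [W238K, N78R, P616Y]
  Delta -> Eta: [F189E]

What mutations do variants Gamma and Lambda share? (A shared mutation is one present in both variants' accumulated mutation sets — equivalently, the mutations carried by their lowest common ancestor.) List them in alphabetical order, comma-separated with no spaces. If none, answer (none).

Accumulating mutations along path to Gamma:
  At Mu: gained [] -> total []
  At Lambda: gained ['N485D', 'A204K'] -> total ['A204K', 'N485D']
  At Gamma: gained ['C152Q'] -> total ['A204K', 'C152Q', 'N485D']
Mutations(Gamma) = ['A204K', 'C152Q', 'N485D']
Accumulating mutations along path to Lambda:
  At Mu: gained [] -> total []
  At Lambda: gained ['N485D', 'A204K'] -> total ['A204K', 'N485D']
Mutations(Lambda) = ['A204K', 'N485D']
Intersection: ['A204K', 'C152Q', 'N485D'] ∩ ['A204K', 'N485D'] = ['A204K', 'N485D']

Answer: A204K,N485D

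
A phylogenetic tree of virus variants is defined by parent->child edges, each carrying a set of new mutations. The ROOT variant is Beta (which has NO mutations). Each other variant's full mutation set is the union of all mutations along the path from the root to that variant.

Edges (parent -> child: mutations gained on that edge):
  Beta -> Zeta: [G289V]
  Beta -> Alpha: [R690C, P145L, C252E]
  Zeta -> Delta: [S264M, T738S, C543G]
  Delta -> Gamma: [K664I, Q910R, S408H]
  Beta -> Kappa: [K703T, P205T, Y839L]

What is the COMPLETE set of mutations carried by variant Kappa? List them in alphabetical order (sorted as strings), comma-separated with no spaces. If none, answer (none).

At Beta: gained [] -> total []
At Kappa: gained ['K703T', 'P205T', 'Y839L'] -> total ['K703T', 'P205T', 'Y839L']

Answer: K703T,P205T,Y839L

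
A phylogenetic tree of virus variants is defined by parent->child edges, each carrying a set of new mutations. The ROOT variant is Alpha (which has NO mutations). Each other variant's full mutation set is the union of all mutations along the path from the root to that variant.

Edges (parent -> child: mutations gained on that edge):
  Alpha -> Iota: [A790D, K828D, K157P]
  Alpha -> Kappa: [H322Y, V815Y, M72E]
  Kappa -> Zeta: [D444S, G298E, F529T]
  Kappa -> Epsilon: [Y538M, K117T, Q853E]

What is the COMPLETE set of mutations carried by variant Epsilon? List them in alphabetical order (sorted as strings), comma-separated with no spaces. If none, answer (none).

Answer: H322Y,K117T,M72E,Q853E,V815Y,Y538M

Derivation:
At Alpha: gained [] -> total []
At Kappa: gained ['H322Y', 'V815Y', 'M72E'] -> total ['H322Y', 'M72E', 'V815Y']
At Epsilon: gained ['Y538M', 'K117T', 'Q853E'] -> total ['H322Y', 'K117T', 'M72E', 'Q853E', 'V815Y', 'Y538M']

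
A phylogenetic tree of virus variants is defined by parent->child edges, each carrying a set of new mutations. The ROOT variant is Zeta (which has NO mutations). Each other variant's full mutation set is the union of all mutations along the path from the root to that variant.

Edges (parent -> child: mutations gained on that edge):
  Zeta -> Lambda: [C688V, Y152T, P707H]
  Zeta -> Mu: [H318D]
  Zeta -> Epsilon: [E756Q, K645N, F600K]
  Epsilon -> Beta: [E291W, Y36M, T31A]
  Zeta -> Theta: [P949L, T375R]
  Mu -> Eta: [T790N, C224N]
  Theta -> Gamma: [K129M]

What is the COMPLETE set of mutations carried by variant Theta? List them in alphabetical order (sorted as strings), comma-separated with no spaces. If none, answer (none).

Answer: P949L,T375R

Derivation:
At Zeta: gained [] -> total []
At Theta: gained ['P949L', 'T375R'] -> total ['P949L', 'T375R']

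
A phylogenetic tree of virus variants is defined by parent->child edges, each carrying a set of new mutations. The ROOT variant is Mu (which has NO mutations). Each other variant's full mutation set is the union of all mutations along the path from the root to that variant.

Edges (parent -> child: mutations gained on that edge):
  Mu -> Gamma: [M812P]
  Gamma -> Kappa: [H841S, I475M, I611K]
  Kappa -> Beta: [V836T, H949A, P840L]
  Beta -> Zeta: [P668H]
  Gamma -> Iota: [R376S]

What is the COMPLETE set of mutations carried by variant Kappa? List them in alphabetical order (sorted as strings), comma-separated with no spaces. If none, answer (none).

Answer: H841S,I475M,I611K,M812P

Derivation:
At Mu: gained [] -> total []
At Gamma: gained ['M812P'] -> total ['M812P']
At Kappa: gained ['H841S', 'I475M', 'I611K'] -> total ['H841S', 'I475M', 'I611K', 'M812P']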